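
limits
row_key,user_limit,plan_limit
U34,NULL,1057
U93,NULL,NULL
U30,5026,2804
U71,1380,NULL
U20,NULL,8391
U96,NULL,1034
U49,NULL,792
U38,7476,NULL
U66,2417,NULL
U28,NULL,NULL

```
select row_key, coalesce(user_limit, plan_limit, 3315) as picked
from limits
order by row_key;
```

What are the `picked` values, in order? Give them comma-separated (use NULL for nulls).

8391, 3315, 5026, 1057, 7476, 792, 2417, 1380, 3315, 1034

row_key=U20: user_limit=NULL, plan_limit=8391 → 8391
row_key=U28: user_limit=NULL, plan_limit=NULL, → literal 3315 → 3315
row_key=U30: user_limit=5026 → 5026
row_key=U34: user_limit=NULL, plan_limit=1057 → 1057
row_key=U38: user_limit=7476 → 7476
row_key=U49: user_limit=NULL, plan_limit=792 → 792
row_key=U66: user_limit=2417 → 2417
row_key=U71: user_limit=1380 → 1380
row_key=U93: user_limit=NULL, plan_limit=NULL, → literal 3315 → 3315
row_key=U96: user_limit=NULL, plan_limit=1034 → 1034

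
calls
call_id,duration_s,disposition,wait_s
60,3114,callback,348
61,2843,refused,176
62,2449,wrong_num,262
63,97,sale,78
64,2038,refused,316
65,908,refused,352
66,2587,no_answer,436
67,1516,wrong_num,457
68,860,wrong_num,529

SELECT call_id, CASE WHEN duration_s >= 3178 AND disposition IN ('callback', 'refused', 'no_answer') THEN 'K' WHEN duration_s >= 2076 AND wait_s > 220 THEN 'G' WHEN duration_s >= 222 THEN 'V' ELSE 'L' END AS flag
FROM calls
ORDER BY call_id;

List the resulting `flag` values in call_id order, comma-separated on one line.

G, V, G, L, V, V, G, V, V

call_id=60: duration_s >= 2076 AND wait_s > 220 → G
call_id=61: duration_s >= 222 → V
call_id=62: duration_s >= 2076 AND wait_s > 220 → G
call_id=63: ELSE → L
call_id=64: duration_s >= 222 → V
call_id=65: duration_s >= 222 → V
call_id=66: duration_s >= 2076 AND wait_s > 220 → G
call_id=67: duration_s >= 222 → V
call_id=68: duration_s >= 222 → V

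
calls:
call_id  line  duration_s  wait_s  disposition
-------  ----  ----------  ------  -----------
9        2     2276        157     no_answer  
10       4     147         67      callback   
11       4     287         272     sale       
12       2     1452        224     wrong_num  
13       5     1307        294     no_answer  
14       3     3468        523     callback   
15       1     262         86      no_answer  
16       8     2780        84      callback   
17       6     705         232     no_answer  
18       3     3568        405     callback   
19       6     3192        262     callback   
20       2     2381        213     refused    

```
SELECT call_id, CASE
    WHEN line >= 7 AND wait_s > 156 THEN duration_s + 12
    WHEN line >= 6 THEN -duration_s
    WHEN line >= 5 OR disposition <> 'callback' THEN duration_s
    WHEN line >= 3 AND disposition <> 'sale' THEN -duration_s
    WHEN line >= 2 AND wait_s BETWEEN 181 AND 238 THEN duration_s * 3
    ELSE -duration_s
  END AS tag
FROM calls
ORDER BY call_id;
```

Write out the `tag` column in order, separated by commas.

2276, -147, 287, 1452, 1307, -3468, 262, -2780, -705, -3568, -3192, 2381

call_id=9: line >= 5 OR disposition <> 'callback' → 2276
call_id=10: line >= 3 AND disposition <> 'sale' → -147
call_id=11: line >= 5 OR disposition <> 'callback' → 287
call_id=12: line >= 5 OR disposition <> 'callback' → 1452
call_id=13: line >= 5 OR disposition <> 'callback' → 1307
call_id=14: line >= 3 AND disposition <> 'sale' → -3468
call_id=15: line >= 5 OR disposition <> 'callback' → 262
call_id=16: line >= 6 → -2780
call_id=17: line >= 6 → -705
call_id=18: line >= 3 AND disposition <> 'sale' → -3568
call_id=19: line >= 6 → -3192
call_id=20: line >= 5 OR disposition <> 'callback' → 2381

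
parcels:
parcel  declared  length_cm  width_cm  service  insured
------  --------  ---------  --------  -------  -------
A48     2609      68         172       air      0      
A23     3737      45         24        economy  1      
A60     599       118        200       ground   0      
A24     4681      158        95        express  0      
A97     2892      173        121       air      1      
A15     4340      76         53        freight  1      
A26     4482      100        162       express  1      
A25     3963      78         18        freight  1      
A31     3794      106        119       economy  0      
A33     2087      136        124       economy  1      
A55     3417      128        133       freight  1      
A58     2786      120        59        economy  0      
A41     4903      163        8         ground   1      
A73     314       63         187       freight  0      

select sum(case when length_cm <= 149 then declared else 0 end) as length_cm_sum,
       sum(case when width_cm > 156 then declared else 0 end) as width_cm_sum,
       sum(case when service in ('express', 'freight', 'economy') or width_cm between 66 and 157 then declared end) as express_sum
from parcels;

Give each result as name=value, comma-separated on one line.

[length_cm_sum: length_cm <= 149]
parcel=A48: ✓ → 2609
parcel=A23: ✓ → 3737
parcel=A60: ✓ → 599
parcel=A24: ✗
parcel=A97: ✗
parcel=A15: ✓ → 4340
parcel=A26: ✓ → 4482
parcel=A25: ✓ → 3963
parcel=A31: ✓ → 3794
parcel=A33: ✓ → 2087
parcel=A55: ✓ → 3417
parcel=A58: ✓ → 2786
parcel=A41: ✗
parcel=A73: ✓ → 314
length_cm_sum = 2609 + 3737 + 599 + 4340 + 4482 + 3963 + 3794 + 2087 + 3417 + 2786 + 314 = 32128
—
[width_cm_sum: width_cm > 156]
parcel=A48: ✓ → 2609
parcel=A23: ✗
parcel=A60: ✓ → 599
parcel=A24: ✗
parcel=A97: ✗
parcel=A15: ✗
parcel=A26: ✓ → 4482
parcel=A25: ✗
parcel=A31: ✗
parcel=A33: ✗
parcel=A55: ✗
parcel=A58: ✗
parcel=A41: ✗
parcel=A73: ✓ → 314
width_cm_sum = 2609 + 599 + 4482 + 314 = 8004
—
[express_sum: service in ('express', 'freight', 'economy') or width_cm between 66 and 157]
parcel=A48: ✗
parcel=A23: ✓ → 3737
parcel=A60: ✗
parcel=A24: ✓ → 4681
parcel=A97: ✓ → 2892
parcel=A15: ✓ → 4340
parcel=A26: ✓ → 4482
parcel=A25: ✓ → 3963
parcel=A31: ✓ → 3794
parcel=A33: ✓ → 2087
parcel=A55: ✓ → 3417
parcel=A58: ✓ → 2786
parcel=A41: ✗
parcel=A73: ✓ → 314
express_sum = 3737 + 4681 + 2892 + 4340 + 4482 + 3963 + 3794 + 2087 + 3417 + 2786 + 314 = 36493

length_cm_sum=32128, width_cm_sum=8004, express_sum=36493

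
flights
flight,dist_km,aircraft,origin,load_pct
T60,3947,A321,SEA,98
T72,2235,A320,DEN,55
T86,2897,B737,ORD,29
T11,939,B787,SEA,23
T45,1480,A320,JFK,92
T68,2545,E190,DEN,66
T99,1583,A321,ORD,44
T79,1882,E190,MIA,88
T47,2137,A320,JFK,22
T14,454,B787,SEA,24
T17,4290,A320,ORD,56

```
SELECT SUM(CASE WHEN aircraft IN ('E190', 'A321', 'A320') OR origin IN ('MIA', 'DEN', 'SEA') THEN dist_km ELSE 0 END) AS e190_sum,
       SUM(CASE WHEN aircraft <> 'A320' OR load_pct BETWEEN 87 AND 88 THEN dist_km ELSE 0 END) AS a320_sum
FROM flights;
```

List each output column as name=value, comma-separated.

e190_sum=21492, a320_sum=14247

[e190_sum: aircraft IN ('E190', 'A321', 'A320') OR origin IN ('MIA', 'DEN', 'SEA')]
flight=T60: ✓ → 3947
flight=T72: ✓ → 2235
flight=T86: ✗
flight=T11: ✓ → 939
flight=T45: ✓ → 1480
flight=T68: ✓ → 2545
flight=T99: ✓ → 1583
flight=T79: ✓ → 1882
flight=T47: ✓ → 2137
flight=T14: ✓ → 454
flight=T17: ✓ → 4290
e190_sum = 3947 + 2235 + 939 + 1480 + 2545 + 1583 + 1882 + 2137 + 454 + 4290 = 21492
—
[a320_sum: aircraft <> 'A320' OR load_pct BETWEEN 87 AND 88]
flight=T60: ✓ → 3947
flight=T72: ✗
flight=T86: ✓ → 2897
flight=T11: ✓ → 939
flight=T45: ✗
flight=T68: ✓ → 2545
flight=T99: ✓ → 1583
flight=T79: ✓ → 1882
flight=T47: ✗
flight=T14: ✓ → 454
flight=T17: ✗
a320_sum = 3947 + 2897 + 939 + 2545 + 1583 + 1882 + 454 = 14247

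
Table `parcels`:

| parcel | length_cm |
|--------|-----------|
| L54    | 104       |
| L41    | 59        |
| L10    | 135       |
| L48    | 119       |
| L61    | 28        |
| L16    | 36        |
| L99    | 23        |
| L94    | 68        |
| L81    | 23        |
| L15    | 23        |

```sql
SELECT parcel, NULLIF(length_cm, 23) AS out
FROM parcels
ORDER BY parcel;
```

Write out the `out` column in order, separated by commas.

135, NULL, 36, 59, 119, 104, 28, NULL, 68, NULL

parcel=L10: length_cm=135 vs 23: differ → 135
parcel=L15: length_cm=23 vs 23: equal → NULL
parcel=L16: length_cm=36 vs 23: differ → 36
parcel=L41: length_cm=59 vs 23: differ → 59
parcel=L48: length_cm=119 vs 23: differ → 119
parcel=L54: length_cm=104 vs 23: differ → 104
parcel=L61: length_cm=28 vs 23: differ → 28
parcel=L81: length_cm=23 vs 23: equal → NULL
parcel=L94: length_cm=68 vs 23: differ → 68
parcel=L99: length_cm=23 vs 23: equal → NULL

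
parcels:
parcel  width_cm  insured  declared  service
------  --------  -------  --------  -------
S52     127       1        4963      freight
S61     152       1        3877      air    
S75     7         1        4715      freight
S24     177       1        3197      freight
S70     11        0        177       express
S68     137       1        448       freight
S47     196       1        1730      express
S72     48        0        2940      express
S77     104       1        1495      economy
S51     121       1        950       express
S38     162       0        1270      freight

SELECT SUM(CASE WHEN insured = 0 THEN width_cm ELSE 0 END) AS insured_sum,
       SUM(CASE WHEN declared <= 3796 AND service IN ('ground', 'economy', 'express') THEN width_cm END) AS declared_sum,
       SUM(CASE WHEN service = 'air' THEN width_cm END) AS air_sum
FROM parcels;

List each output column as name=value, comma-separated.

insured_sum=221, declared_sum=480, air_sum=152

[insured_sum: insured = 0]
parcel=S52: ✗
parcel=S61: ✗
parcel=S75: ✗
parcel=S24: ✗
parcel=S70: ✓ → 11
parcel=S68: ✗
parcel=S47: ✗
parcel=S72: ✓ → 48
parcel=S77: ✗
parcel=S51: ✗
parcel=S38: ✓ → 162
insured_sum = 11 + 48 + 162 = 221
—
[declared_sum: declared <= 3796 AND service IN ('ground', 'economy', 'express')]
parcel=S52: ✗
parcel=S61: ✗
parcel=S75: ✗
parcel=S24: ✗
parcel=S70: ✓ → 11
parcel=S68: ✗
parcel=S47: ✓ → 196
parcel=S72: ✓ → 48
parcel=S77: ✓ → 104
parcel=S51: ✓ → 121
parcel=S38: ✗
declared_sum = 11 + 196 + 48 + 104 + 121 = 480
—
[air_sum: service = 'air']
parcel=S52: ✗
parcel=S61: ✓ → 152
parcel=S75: ✗
parcel=S24: ✗
parcel=S70: ✗
parcel=S68: ✗
parcel=S47: ✗
parcel=S72: ✗
parcel=S77: ✗
parcel=S51: ✗
parcel=S38: ✗
air_sum = 152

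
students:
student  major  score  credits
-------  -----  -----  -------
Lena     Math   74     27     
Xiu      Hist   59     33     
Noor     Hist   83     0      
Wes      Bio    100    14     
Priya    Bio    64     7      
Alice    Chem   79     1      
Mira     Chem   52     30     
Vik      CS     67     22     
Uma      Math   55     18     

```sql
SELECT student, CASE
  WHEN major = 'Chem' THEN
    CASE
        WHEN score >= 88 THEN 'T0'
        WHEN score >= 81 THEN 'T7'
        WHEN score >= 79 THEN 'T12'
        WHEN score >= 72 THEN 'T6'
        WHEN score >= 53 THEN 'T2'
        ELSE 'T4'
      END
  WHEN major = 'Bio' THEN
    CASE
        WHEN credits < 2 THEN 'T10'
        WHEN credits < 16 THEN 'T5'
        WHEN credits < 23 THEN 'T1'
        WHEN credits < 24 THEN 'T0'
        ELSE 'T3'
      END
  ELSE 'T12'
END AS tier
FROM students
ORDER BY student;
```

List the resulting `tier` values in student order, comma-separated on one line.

student=Alice: major='Chem' → inner[score >= 79] → T12
student=Lena: major='Math' → outer ELSE → T12
student=Mira: major='Chem' → inner[ELSE] → T4
student=Noor: major='Hist' → outer ELSE → T12
student=Priya: major='Bio' → inner[credits < 16] → T5
student=Uma: major='Math' → outer ELSE → T12
student=Vik: major='CS' → outer ELSE → T12
student=Wes: major='Bio' → inner[credits < 16] → T5
student=Xiu: major='Hist' → outer ELSE → T12

T12, T12, T4, T12, T5, T12, T12, T5, T12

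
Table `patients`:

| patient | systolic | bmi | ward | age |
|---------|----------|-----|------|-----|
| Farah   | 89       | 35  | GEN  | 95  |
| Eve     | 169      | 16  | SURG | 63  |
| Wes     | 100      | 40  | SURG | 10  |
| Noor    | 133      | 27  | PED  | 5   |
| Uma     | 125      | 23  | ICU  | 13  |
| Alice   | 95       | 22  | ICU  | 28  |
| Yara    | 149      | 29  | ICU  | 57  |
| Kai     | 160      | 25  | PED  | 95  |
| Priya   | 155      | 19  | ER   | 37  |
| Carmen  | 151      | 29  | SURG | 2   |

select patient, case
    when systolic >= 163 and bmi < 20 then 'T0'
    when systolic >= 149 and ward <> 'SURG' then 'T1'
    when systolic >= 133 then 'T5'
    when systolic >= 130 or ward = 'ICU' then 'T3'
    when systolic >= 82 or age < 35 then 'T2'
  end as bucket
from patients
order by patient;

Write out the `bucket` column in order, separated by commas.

patient=Alice: systolic >= 130 or ward = 'ICU' → T3
patient=Carmen: systolic >= 133 → T5
patient=Eve: systolic >= 163 and bmi < 20 → T0
patient=Farah: systolic >= 82 or age < 35 → T2
patient=Kai: systolic >= 149 and ward <> 'SURG' → T1
patient=Noor: systolic >= 133 → T5
patient=Priya: systolic >= 149 and ward <> 'SURG' → T1
patient=Uma: systolic >= 130 or ward = 'ICU' → T3
patient=Wes: systolic >= 82 or age < 35 → T2
patient=Yara: systolic >= 149 and ward <> 'SURG' → T1

T3, T5, T0, T2, T1, T5, T1, T3, T2, T1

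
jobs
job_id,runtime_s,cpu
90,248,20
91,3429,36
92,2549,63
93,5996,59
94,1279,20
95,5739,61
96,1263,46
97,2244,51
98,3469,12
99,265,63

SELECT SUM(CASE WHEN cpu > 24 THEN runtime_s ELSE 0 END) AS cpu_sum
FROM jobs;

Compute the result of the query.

21485

job_id=90: ✗
job_id=91: ✓ → 3429
job_id=92: ✓ → 2549
job_id=93: ✓ → 5996
job_id=94: ✗
job_id=95: ✓ → 5739
job_id=96: ✓ → 1263
job_id=97: ✓ → 2244
job_id=98: ✗
job_id=99: ✓ → 265
cpu_sum = 3429 + 2549 + 5996 + 5739 + 1263 + 2244 + 265 = 21485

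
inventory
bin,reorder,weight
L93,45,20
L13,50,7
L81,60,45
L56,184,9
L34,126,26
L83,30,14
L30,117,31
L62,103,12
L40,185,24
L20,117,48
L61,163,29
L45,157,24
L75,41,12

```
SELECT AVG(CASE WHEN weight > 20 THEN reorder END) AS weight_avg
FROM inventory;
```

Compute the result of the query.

132.1428571429

bin=L93: ✗
bin=L13: ✗
bin=L81: ✓ → 60
bin=L56: ✗
bin=L34: ✓ → 126
bin=L83: ✗
bin=L30: ✓ → 117
bin=L62: ✗
bin=L40: ✓ → 185
bin=L20: ✓ → 117
bin=L61: ✓ → 163
bin=L45: ✓ → 157
bin=L75: ✗
weight_avg = (60 + 126 + 117 + 185 + 117 + 163 + 157) / 7 = 132.1428571429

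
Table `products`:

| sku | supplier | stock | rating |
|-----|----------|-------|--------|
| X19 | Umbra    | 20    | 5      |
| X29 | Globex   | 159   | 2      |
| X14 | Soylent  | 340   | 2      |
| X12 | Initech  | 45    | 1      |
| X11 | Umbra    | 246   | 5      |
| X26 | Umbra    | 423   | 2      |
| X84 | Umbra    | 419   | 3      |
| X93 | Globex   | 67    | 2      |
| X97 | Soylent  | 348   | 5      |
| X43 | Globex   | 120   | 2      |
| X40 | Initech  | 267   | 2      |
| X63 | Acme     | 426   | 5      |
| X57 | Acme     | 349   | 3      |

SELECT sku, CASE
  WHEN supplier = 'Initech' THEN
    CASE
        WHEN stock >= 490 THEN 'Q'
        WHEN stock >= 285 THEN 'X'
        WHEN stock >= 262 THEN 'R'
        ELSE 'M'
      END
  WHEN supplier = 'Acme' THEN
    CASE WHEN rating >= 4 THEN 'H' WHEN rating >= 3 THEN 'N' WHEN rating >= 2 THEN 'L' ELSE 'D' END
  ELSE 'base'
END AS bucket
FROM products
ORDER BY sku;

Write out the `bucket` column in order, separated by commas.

sku=X11: supplier='Umbra' → outer ELSE → base
sku=X12: supplier='Initech' → inner[ELSE] → M
sku=X14: supplier='Soylent' → outer ELSE → base
sku=X19: supplier='Umbra' → outer ELSE → base
sku=X26: supplier='Umbra' → outer ELSE → base
sku=X29: supplier='Globex' → outer ELSE → base
sku=X40: supplier='Initech' → inner[stock >= 262] → R
sku=X43: supplier='Globex' → outer ELSE → base
sku=X57: supplier='Acme' → inner[rating >= 3] → N
sku=X63: supplier='Acme' → inner[rating >= 4] → H
sku=X84: supplier='Umbra' → outer ELSE → base
sku=X93: supplier='Globex' → outer ELSE → base
sku=X97: supplier='Soylent' → outer ELSE → base

base, M, base, base, base, base, R, base, N, H, base, base, base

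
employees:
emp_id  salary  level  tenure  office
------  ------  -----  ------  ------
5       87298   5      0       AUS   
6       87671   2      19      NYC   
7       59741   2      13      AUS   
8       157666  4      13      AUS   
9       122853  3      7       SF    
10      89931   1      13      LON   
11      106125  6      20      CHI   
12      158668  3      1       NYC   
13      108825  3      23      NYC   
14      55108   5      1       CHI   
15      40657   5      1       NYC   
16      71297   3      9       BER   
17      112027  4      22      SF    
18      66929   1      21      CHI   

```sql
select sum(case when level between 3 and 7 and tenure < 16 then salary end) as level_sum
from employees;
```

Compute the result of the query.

693547

emp_id=5: ✓ → 87298
emp_id=6: ✗
emp_id=7: ✗
emp_id=8: ✓ → 157666
emp_id=9: ✓ → 122853
emp_id=10: ✗
emp_id=11: ✗
emp_id=12: ✓ → 158668
emp_id=13: ✗
emp_id=14: ✓ → 55108
emp_id=15: ✓ → 40657
emp_id=16: ✓ → 71297
emp_id=17: ✗
emp_id=18: ✗
level_sum = 87298 + 157666 + 122853 + 158668 + 55108 + 40657 + 71297 = 693547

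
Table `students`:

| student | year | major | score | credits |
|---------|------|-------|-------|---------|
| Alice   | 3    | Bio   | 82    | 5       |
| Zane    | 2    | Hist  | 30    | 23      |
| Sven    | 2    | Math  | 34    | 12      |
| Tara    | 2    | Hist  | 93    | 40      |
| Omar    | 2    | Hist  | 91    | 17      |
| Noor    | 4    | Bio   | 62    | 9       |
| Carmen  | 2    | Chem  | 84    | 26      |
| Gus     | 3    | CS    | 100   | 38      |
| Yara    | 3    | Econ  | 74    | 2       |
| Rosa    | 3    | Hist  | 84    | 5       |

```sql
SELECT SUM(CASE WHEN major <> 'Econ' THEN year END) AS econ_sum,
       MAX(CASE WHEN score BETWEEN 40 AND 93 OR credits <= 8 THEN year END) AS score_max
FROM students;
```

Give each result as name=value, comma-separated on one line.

econ_sum=23, score_max=4

[econ_sum: major <> 'Econ']
student=Alice: ✓ → 3
student=Zane: ✓ → 2
student=Sven: ✓ → 2
student=Tara: ✓ → 2
student=Omar: ✓ → 2
student=Noor: ✓ → 4
student=Carmen: ✓ → 2
student=Gus: ✓ → 3
student=Yara: ✗
student=Rosa: ✓ → 3
econ_sum = 3 + 2 + 2 + 2 + 2 + 4 + 2 + 3 + 3 = 23
—
[score_max: score BETWEEN 40 AND 93 OR credits <= 8]
student=Alice: ✓ → 3
student=Zane: ✗
student=Sven: ✗
student=Tara: ✓ → 2
student=Omar: ✓ → 2
student=Noor: ✓ → 4
student=Carmen: ✓ → 2
student=Gus: ✗
student=Yara: ✓ → 3
student=Rosa: ✓ → 3
score_max = MAX(3, 2, 2, 4, 2, 3, 3) = 4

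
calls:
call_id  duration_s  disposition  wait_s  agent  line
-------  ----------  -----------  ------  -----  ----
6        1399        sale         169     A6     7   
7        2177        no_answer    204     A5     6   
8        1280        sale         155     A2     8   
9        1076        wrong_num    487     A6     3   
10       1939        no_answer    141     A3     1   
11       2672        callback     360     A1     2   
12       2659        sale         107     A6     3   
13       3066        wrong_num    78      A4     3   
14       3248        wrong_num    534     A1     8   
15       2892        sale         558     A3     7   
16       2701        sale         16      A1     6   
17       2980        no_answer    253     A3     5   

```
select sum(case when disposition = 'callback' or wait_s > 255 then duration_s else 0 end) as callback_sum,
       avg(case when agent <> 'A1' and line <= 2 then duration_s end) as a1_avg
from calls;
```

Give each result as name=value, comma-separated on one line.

callback_sum=9888, a1_avg=1939

[callback_sum: disposition = 'callback' or wait_s > 255]
call_id=6: ✗
call_id=7: ✗
call_id=8: ✗
call_id=9: ✓ → 1076
call_id=10: ✗
call_id=11: ✓ → 2672
call_id=12: ✗
call_id=13: ✗
call_id=14: ✓ → 3248
call_id=15: ✓ → 2892
call_id=16: ✗
call_id=17: ✗
callback_sum = 1076 + 2672 + 3248 + 2892 = 9888
—
[a1_avg: agent <> 'A1' and line <= 2]
call_id=6: ✗
call_id=7: ✗
call_id=8: ✗
call_id=9: ✗
call_id=10: ✓ → 1939
call_id=11: ✗
call_id=12: ✗
call_id=13: ✗
call_id=14: ✗
call_id=15: ✗
call_id=16: ✗
call_id=17: ✗
a1_avg = 1939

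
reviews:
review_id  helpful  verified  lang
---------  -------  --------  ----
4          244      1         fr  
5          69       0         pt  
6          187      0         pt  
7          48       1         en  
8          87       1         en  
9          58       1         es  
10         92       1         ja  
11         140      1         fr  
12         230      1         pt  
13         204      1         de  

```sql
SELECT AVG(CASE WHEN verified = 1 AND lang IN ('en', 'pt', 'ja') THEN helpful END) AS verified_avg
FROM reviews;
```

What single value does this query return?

114.25

review_id=4: ✗
review_id=5: ✗
review_id=6: ✗
review_id=7: ✓ → 48
review_id=8: ✓ → 87
review_id=9: ✗
review_id=10: ✓ → 92
review_id=11: ✗
review_id=12: ✓ → 230
review_id=13: ✗
verified_avg = (48 + 87 + 92 + 230) / 4 = 114.25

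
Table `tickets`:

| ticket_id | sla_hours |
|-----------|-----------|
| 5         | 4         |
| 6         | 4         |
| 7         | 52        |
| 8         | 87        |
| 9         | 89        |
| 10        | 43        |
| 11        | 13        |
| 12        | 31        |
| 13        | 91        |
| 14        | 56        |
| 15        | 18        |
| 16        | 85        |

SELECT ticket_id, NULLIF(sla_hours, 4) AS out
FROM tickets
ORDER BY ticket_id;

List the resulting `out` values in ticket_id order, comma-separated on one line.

ticket_id=5: sla_hours=4 vs 4: equal → NULL
ticket_id=6: sla_hours=4 vs 4: equal → NULL
ticket_id=7: sla_hours=52 vs 4: differ → 52
ticket_id=8: sla_hours=87 vs 4: differ → 87
ticket_id=9: sla_hours=89 vs 4: differ → 89
ticket_id=10: sla_hours=43 vs 4: differ → 43
ticket_id=11: sla_hours=13 vs 4: differ → 13
ticket_id=12: sla_hours=31 vs 4: differ → 31
ticket_id=13: sla_hours=91 vs 4: differ → 91
ticket_id=14: sla_hours=56 vs 4: differ → 56
ticket_id=15: sla_hours=18 vs 4: differ → 18
ticket_id=16: sla_hours=85 vs 4: differ → 85

NULL, NULL, 52, 87, 89, 43, 13, 31, 91, 56, 18, 85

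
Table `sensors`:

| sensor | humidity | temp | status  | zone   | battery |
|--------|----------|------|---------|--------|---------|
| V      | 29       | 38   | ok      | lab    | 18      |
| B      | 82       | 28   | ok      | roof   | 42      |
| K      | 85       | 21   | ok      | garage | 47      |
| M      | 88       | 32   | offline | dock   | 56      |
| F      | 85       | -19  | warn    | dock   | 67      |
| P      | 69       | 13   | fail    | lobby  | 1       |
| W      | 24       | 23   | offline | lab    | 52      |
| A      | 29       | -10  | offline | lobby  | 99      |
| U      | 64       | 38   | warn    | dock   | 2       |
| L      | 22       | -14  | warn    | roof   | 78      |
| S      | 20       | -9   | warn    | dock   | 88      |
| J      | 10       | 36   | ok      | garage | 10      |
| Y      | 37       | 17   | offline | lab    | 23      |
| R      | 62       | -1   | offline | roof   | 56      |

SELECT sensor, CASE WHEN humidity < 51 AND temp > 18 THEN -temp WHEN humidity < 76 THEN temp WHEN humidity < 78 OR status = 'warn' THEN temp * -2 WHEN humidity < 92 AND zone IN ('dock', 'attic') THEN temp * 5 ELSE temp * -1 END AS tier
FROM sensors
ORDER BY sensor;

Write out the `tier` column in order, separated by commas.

sensor=A: humidity < 76 → -10
sensor=B: ELSE → -28
sensor=F: humidity < 78 OR status = 'warn' → 38
sensor=J: humidity < 51 AND temp > 18 → -36
sensor=K: ELSE → -21
sensor=L: humidity < 76 → -14
sensor=M: humidity < 92 AND zone IN ('dock', 'attic') → 160
sensor=P: humidity < 76 → 13
sensor=R: humidity < 76 → -1
sensor=S: humidity < 76 → -9
sensor=U: humidity < 76 → 38
sensor=V: humidity < 51 AND temp > 18 → -38
sensor=W: humidity < 51 AND temp > 18 → -23
sensor=Y: humidity < 76 → 17

-10, -28, 38, -36, -21, -14, 160, 13, -1, -9, 38, -38, -23, 17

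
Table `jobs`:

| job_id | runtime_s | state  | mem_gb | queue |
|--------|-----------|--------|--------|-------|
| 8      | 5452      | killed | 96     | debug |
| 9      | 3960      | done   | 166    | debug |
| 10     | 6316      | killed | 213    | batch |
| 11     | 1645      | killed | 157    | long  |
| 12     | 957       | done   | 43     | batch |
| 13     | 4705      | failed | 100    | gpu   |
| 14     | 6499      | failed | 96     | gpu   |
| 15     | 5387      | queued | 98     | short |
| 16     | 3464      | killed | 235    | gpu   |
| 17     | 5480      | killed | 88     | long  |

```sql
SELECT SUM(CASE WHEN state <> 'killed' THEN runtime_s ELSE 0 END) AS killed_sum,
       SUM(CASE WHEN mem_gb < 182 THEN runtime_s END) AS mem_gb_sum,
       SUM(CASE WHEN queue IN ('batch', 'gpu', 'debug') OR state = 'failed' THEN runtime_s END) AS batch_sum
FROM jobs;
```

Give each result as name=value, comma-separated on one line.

[killed_sum: state <> 'killed']
job_id=8: ✗
job_id=9: ✓ → 3960
job_id=10: ✗
job_id=11: ✗
job_id=12: ✓ → 957
job_id=13: ✓ → 4705
job_id=14: ✓ → 6499
job_id=15: ✓ → 5387
job_id=16: ✗
job_id=17: ✗
killed_sum = 3960 + 957 + 4705 + 6499 + 5387 = 21508
—
[mem_gb_sum: mem_gb < 182]
job_id=8: ✓ → 5452
job_id=9: ✓ → 3960
job_id=10: ✗
job_id=11: ✓ → 1645
job_id=12: ✓ → 957
job_id=13: ✓ → 4705
job_id=14: ✓ → 6499
job_id=15: ✓ → 5387
job_id=16: ✗
job_id=17: ✓ → 5480
mem_gb_sum = 5452 + 3960 + 1645 + 957 + 4705 + 6499 + 5387 + 5480 = 34085
—
[batch_sum: queue IN ('batch', 'gpu', 'debug') OR state = 'failed']
job_id=8: ✓ → 5452
job_id=9: ✓ → 3960
job_id=10: ✓ → 6316
job_id=11: ✗
job_id=12: ✓ → 957
job_id=13: ✓ → 4705
job_id=14: ✓ → 6499
job_id=15: ✗
job_id=16: ✓ → 3464
job_id=17: ✗
batch_sum = 5452 + 3960 + 6316 + 957 + 4705 + 6499 + 3464 = 31353

killed_sum=21508, mem_gb_sum=34085, batch_sum=31353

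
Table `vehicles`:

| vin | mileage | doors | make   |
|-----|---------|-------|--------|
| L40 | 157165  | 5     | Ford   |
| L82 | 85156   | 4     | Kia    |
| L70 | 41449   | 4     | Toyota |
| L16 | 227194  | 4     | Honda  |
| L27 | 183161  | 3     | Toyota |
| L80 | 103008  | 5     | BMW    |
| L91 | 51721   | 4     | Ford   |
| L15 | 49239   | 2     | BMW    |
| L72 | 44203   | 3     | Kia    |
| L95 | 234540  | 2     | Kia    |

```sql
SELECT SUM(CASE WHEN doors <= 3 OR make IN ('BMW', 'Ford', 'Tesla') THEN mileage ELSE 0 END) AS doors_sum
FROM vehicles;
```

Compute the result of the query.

823037

vin=L40: ✓ → 157165
vin=L82: ✗
vin=L70: ✗
vin=L16: ✗
vin=L27: ✓ → 183161
vin=L80: ✓ → 103008
vin=L91: ✓ → 51721
vin=L15: ✓ → 49239
vin=L72: ✓ → 44203
vin=L95: ✓ → 234540
doors_sum = 157165 + 183161 + 103008 + 51721 + 49239 + 44203 + 234540 = 823037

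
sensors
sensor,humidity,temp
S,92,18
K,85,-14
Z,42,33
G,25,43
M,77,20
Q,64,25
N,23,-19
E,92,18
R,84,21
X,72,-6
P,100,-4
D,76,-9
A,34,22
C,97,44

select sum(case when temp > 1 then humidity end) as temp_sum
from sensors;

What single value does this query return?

607

sensor=S: ✓ → 92
sensor=K: ✗
sensor=Z: ✓ → 42
sensor=G: ✓ → 25
sensor=M: ✓ → 77
sensor=Q: ✓ → 64
sensor=N: ✗
sensor=E: ✓ → 92
sensor=R: ✓ → 84
sensor=X: ✗
sensor=P: ✗
sensor=D: ✗
sensor=A: ✓ → 34
sensor=C: ✓ → 97
temp_sum = 92 + 42 + 25 + 77 + 64 + 92 + 84 + 34 + 97 = 607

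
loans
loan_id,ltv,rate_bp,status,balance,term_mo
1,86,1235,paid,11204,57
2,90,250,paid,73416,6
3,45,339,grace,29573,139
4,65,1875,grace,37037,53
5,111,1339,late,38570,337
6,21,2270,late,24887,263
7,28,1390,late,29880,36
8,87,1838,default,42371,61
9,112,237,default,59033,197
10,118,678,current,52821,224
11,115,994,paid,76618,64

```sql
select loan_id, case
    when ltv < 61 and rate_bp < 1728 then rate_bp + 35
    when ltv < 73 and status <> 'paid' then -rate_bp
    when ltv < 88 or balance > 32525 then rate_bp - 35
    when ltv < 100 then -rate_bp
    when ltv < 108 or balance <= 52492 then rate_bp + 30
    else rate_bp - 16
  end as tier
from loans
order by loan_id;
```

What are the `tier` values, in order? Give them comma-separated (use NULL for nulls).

loan_id=1: ltv < 88 or balance > 32525 → 1200
loan_id=2: ltv < 88 or balance > 32525 → 215
loan_id=3: ltv < 61 and rate_bp < 1728 → 374
loan_id=4: ltv < 73 and status <> 'paid' → -1875
loan_id=5: ltv < 88 or balance > 32525 → 1304
loan_id=6: ltv < 73 and status <> 'paid' → -2270
loan_id=7: ltv < 61 and rate_bp < 1728 → 1425
loan_id=8: ltv < 88 or balance > 32525 → 1803
loan_id=9: ltv < 88 or balance > 32525 → 202
loan_id=10: ltv < 88 or balance > 32525 → 643
loan_id=11: ltv < 88 or balance > 32525 → 959

1200, 215, 374, -1875, 1304, -2270, 1425, 1803, 202, 643, 959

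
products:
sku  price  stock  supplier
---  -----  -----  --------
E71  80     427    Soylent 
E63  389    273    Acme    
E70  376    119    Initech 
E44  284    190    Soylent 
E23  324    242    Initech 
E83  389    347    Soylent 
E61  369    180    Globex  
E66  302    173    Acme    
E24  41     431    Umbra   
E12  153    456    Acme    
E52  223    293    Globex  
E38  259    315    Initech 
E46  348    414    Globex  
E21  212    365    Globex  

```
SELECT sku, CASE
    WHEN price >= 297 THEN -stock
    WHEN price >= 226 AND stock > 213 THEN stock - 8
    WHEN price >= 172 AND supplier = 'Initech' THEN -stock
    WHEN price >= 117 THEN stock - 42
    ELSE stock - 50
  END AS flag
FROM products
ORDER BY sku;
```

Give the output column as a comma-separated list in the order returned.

414, 323, -242, 381, 307, 148, -414, 251, -180, -273, -173, -119, 377, -347

sku=E12: price >= 117 → 414
sku=E21: price >= 117 → 323
sku=E23: price >= 297 → -242
sku=E24: ELSE → 381
sku=E38: price >= 226 AND stock > 213 → 307
sku=E44: price >= 117 → 148
sku=E46: price >= 297 → -414
sku=E52: price >= 117 → 251
sku=E61: price >= 297 → -180
sku=E63: price >= 297 → -273
sku=E66: price >= 297 → -173
sku=E70: price >= 297 → -119
sku=E71: ELSE → 377
sku=E83: price >= 297 → -347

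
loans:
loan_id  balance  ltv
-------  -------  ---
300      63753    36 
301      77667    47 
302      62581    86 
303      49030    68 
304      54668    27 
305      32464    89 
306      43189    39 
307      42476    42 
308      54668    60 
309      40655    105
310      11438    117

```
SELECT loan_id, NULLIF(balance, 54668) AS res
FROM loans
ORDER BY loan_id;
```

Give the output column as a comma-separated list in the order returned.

loan_id=300: balance=63753 vs 54668: differ → 63753
loan_id=301: balance=77667 vs 54668: differ → 77667
loan_id=302: balance=62581 vs 54668: differ → 62581
loan_id=303: balance=49030 vs 54668: differ → 49030
loan_id=304: balance=54668 vs 54668: equal → NULL
loan_id=305: balance=32464 vs 54668: differ → 32464
loan_id=306: balance=43189 vs 54668: differ → 43189
loan_id=307: balance=42476 vs 54668: differ → 42476
loan_id=308: balance=54668 vs 54668: equal → NULL
loan_id=309: balance=40655 vs 54668: differ → 40655
loan_id=310: balance=11438 vs 54668: differ → 11438

63753, 77667, 62581, 49030, NULL, 32464, 43189, 42476, NULL, 40655, 11438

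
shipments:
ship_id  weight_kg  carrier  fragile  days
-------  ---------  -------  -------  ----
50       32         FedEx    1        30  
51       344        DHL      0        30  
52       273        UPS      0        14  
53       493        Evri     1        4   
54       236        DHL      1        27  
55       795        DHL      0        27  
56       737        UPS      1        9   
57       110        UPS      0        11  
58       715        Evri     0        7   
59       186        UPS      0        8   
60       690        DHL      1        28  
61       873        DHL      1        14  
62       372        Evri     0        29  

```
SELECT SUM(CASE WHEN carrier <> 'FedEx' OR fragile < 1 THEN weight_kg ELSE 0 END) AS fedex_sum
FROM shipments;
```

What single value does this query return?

ship_id=50: ✗
ship_id=51: ✓ → 344
ship_id=52: ✓ → 273
ship_id=53: ✓ → 493
ship_id=54: ✓ → 236
ship_id=55: ✓ → 795
ship_id=56: ✓ → 737
ship_id=57: ✓ → 110
ship_id=58: ✓ → 715
ship_id=59: ✓ → 186
ship_id=60: ✓ → 690
ship_id=61: ✓ → 873
ship_id=62: ✓ → 372
fedex_sum = 344 + 273 + 493 + 236 + 795 + 737 + 110 + 715 + 186 + 690 + 873 + 372 = 5824

5824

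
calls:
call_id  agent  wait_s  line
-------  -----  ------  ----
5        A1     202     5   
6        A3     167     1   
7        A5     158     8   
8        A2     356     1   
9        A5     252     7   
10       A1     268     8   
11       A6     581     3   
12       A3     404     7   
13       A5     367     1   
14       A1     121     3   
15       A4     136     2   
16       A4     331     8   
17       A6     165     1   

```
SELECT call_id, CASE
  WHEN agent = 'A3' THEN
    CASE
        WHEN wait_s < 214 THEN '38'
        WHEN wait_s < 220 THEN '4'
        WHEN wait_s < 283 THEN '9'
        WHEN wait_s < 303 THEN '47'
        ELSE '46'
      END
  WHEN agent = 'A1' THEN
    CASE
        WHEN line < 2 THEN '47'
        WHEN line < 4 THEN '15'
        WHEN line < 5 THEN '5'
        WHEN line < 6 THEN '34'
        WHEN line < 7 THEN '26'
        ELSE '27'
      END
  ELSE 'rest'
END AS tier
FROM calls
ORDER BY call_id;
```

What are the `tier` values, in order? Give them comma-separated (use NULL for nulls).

34, 38, rest, rest, rest, 27, rest, 46, rest, 15, rest, rest, rest

call_id=5: agent='A1' → inner[line < 6] → 34
call_id=6: agent='A3' → inner[wait_s < 214] → 38
call_id=7: agent='A5' → outer ELSE → rest
call_id=8: agent='A2' → outer ELSE → rest
call_id=9: agent='A5' → outer ELSE → rest
call_id=10: agent='A1' → inner[ELSE] → 27
call_id=11: agent='A6' → outer ELSE → rest
call_id=12: agent='A3' → inner[ELSE] → 46
call_id=13: agent='A5' → outer ELSE → rest
call_id=14: agent='A1' → inner[line < 4] → 15
call_id=15: agent='A4' → outer ELSE → rest
call_id=16: agent='A4' → outer ELSE → rest
call_id=17: agent='A6' → outer ELSE → rest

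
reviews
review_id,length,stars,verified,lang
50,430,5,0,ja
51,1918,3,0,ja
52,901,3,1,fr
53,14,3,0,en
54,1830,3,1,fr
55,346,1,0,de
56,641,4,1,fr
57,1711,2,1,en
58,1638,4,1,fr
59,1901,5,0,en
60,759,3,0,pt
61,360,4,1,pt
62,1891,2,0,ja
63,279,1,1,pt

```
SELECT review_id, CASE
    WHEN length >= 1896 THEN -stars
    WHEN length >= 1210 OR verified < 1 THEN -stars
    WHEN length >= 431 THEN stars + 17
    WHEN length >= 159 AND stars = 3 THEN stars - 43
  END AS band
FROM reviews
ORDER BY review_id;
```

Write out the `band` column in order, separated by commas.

-5, -3, 20, -3, -3, -1, 21, -2, -4, -5, -3, NULL, -2, NULL

review_id=50: length >= 1210 OR verified < 1 → -5
review_id=51: length >= 1896 → -3
review_id=52: length >= 431 → 20
review_id=53: length >= 1210 OR verified < 1 → -3
review_id=54: length >= 1210 OR verified < 1 → -3
review_id=55: length >= 1210 OR verified < 1 → -1
review_id=56: length >= 431 → 21
review_id=57: length >= 1210 OR verified < 1 → -2
review_id=58: length >= 1210 OR verified < 1 → -4
review_id=59: length >= 1896 → -5
review_id=60: length >= 1210 OR verified < 1 → -3
review_id=61: (no match → NULL) → NULL
review_id=62: length >= 1210 OR verified < 1 → -2
review_id=63: (no match → NULL) → NULL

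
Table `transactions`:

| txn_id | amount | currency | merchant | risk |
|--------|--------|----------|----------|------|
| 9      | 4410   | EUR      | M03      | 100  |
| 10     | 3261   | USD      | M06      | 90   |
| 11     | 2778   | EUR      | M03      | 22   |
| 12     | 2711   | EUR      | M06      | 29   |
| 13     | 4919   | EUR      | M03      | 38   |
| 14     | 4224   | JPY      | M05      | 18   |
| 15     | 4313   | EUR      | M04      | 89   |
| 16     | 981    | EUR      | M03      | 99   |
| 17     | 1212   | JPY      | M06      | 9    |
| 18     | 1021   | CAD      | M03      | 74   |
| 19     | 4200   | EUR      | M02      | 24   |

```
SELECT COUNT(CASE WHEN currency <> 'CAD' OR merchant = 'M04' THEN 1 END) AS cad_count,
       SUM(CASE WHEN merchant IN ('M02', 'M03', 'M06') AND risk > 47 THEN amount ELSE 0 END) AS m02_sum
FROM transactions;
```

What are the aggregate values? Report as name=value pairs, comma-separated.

cad_count=10, m02_sum=9673

[cad_count: currency <> 'CAD' OR merchant = 'M04']
txn_id=9: ✓ → 1
txn_id=10: ✓ → 1
txn_id=11: ✓ → 1
txn_id=12: ✓ → 1
txn_id=13: ✓ → 1
txn_id=14: ✓ → 1
txn_id=15: ✓ → 1
txn_id=16: ✓ → 1
txn_id=17: ✓ → 1
txn_id=18: ✗
txn_id=19: ✓ → 1
cad_count = COUNT(1, 1, 1, 1, 1, 1, 1, 1, 1, 1) = 10
—
[m02_sum: merchant IN ('M02', 'M03', 'M06') AND risk > 47]
txn_id=9: ✓ → 4410
txn_id=10: ✓ → 3261
txn_id=11: ✗
txn_id=12: ✗
txn_id=13: ✗
txn_id=14: ✗
txn_id=15: ✗
txn_id=16: ✓ → 981
txn_id=17: ✗
txn_id=18: ✓ → 1021
txn_id=19: ✗
m02_sum = 4410 + 3261 + 981 + 1021 = 9673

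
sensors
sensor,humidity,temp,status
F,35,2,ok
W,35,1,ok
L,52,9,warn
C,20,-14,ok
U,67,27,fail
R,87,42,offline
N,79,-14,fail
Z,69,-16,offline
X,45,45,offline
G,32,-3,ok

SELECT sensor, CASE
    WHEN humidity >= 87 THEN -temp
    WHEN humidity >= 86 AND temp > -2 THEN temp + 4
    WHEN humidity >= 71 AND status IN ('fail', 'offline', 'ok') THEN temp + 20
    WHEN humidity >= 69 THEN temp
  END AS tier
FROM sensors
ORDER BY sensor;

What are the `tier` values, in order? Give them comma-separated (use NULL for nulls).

sensor=C: (no match → NULL) → NULL
sensor=F: (no match → NULL) → NULL
sensor=G: (no match → NULL) → NULL
sensor=L: (no match → NULL) → NULL
sensor=N: humidity >= 71 AND status IN ('fail', 'offline', 'ok') → 6
sensor=R: humidity >= 87 → -42
sensor=U: (no match → NULL) → NULL
sensor=W: (no match → NULL) → NULL
sensor=X: (no match → NULL) → NULL
sensor=Z: humidity >= 69 → -16

NULL, NULL, NULL, NULL, 6, -42, NULL, NULL, NULL, -16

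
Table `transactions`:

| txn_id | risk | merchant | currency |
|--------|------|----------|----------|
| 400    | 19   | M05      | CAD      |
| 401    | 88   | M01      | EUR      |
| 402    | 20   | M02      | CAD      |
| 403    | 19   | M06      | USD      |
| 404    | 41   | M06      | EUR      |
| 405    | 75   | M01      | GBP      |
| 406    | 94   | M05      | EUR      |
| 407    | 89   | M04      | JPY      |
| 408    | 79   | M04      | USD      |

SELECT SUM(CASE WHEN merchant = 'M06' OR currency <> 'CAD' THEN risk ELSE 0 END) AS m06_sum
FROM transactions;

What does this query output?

txn_id=400: ✗
txn_id=401: ✓ → 88
txn_id=402: ✗
txn_id=403: ✓ → 19
txn_id=404: ✓ → 41
txn_id=405: ✓ → 75
txn_id=406: ✓ → 94
txn_id=407: ✓ → 89
txn_id=408: ✓ → 79
m06_sum = 88 + 19 + 41 + 75 + 94 + 89 + 79 = 485

485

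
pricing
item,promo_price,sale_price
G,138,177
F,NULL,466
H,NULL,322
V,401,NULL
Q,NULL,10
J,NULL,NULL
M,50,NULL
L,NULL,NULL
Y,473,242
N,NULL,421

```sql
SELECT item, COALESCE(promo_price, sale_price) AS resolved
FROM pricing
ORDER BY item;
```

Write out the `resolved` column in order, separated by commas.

466, 138, 322, NULL, NULL, 50, 421, 10, 401, 473

item=F: promo_price=NULL, sale_price=466 → 466
item=G: promo_price=138 → 138
item=H: promo_price=NULL, sale_price=322 → 322
item=J: promo_price=NULL, sale_price=NULL (all NULL) → NULL
item=L: promo_price=NULL, sale_price=NULL (all NULL) → NULL
item=M: promo_price=50 → 50
item=N: promo_price=NULL, sale_price=421 → 421
item=Q: promo_price=NULL, sale_price=10 → 10
item=V: promo_price=401 → 401
item=Y: promo_price=473 → 473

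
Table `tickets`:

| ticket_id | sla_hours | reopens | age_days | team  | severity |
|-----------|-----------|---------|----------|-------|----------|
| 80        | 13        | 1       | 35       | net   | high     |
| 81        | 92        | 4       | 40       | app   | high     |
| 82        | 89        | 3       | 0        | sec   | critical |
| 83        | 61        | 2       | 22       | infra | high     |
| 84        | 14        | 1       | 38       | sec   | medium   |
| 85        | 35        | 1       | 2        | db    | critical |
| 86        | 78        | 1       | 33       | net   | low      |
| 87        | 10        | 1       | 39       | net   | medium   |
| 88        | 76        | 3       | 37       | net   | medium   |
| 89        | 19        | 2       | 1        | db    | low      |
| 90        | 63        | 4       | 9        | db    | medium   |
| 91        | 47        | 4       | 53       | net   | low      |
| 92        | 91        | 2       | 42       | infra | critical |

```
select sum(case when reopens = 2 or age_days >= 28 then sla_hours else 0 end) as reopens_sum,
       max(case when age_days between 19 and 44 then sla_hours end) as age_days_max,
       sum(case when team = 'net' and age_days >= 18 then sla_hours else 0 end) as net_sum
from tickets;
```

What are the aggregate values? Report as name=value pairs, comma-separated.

reopens_sum=501, age_days_max=92, net_sum=224

[reopens_sum: reopens = 2 or age_days >= 28]
ticket_id=80: ✓ → 13
ticket_id=81: ✓ → 92
ticket_id=82: ✗
ticket_id=83: ✓ → 61
ticket_id=84: ✓ → 14
ticket_id=85: ✗
ticket_id=86: ✓ → 78
ticket_id=87: ✓ → 10
ticket_id=88: ✓ → 76
ticket_id=89: ✓ → 19
ticket_id=90: ✗
ticket_id=91: ✓ → 47
ticket_id=92: ✓ → 91
reopens_sum = 13 + 92 + 61 + 14 + 78 + 10 + 76 + 19 + 47 + 91 = 501
—
[age_days_max: age_days between 19 and 44]
ticket_id=80: ✓ → 13
ticket_id=81: ✓ → 92
ticket_id=82: ✗
ticket_id=83: ✓ → 61
ticket_id=84: ✓ → 14
ticket_id=85: ✗
ticket_id=86: ✓ → 78
ticket_id=87: ✓ → 10
ticket_id=88: ✓ → 76
ticket_id=89: ✗
ticket_id=90: ✗
ticket_id=91: ✗
ticket_id=92: ✓ → 91
age_days_max = MAX(13, 92, 61, 14, 78, 10, 76, 91) = 92
—
[net_sum: team = 'net' and age_days >= 18]
ticket_id=80: ✓ → 13
ticket_id=81: ✗
ticket_id=82: ✗
ticket_id=83: ✗
ticket_id=84: ✗
ticket_id=85: ✗
ticket_id=86: ✓ → 78
ticket_id=87: ✓ → 10
ticket_id=88: ✓ → 76
ticket_id=89: ✗
ticket_id=90: ✗
ticket_id=91: ✓ → 47
ticket_id=92: ✗
net_sum = 13 + 78 + 10 + 76 + 47 = 224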